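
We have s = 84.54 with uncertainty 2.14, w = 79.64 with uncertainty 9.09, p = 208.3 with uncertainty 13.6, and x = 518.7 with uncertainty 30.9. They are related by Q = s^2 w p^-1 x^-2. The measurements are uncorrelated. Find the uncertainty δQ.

0.00187

Each factor contributes (exponent × relative error)² to (δQ/Q)²:
  (2·δs/s)² = (2×0.0253)² = 0.00256;  (1·δw/w)² = (1×0.114)² = 0.0130;  (-1·δp/p)² = (-1×0.0653)² = 0.00426;  (-2·δx/x)² = (-2×0.0596)² = 0.0142
δQ/Q = √(0.0340) = 0.185
Q = 0.01016, so δQ = 0.185 × 0.01016 = 0.00187.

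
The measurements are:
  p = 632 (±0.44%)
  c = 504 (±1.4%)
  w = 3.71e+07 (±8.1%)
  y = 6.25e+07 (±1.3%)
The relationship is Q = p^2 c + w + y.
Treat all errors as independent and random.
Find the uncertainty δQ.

Let h = p^2·c = 2.01e+08. δh/h = √((2·δp/p)² + (1·δc/c)²) = √(7.74e-05 + 0.000196) = 0.0165, so δh = 3.33e+06.
Q = h + w + y: δQ = √(δh² + δw² + δy²) = √(1.11e+13 + 9.03e+12 + 6.6e+11) = 4.56e+06

4.56e+06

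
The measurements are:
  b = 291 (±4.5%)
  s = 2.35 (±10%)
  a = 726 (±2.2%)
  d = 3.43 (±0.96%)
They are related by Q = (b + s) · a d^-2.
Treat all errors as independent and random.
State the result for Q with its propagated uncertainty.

Let u = b + s = 293. δu = √(δb² + δs²) = √(171 + 0.0552) = 13.1, so δu/u = 0.0446.
Q is then a monomial in u, a, d:
δQ/Q = √((δu/u)² + (1·δa/a)² + (-2·δd/d)²) = √(0.00199 + 0.000484 + 0.000369) = 0.0533
Q = 18100, so δQ = 0.0533 × 18100 = 966.

18100 ± 966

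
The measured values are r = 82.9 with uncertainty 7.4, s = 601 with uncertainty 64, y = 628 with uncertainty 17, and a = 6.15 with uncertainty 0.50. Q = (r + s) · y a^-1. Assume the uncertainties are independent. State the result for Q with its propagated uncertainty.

69800 ± 8890

Let u = r + s = 684. δu = √(δr² + δs²) = √(54.8 + 4100) = 64.4, so δu/u = 0.0942.
Q is then a monomial in u, y, a:
δQ/Q = √((δu/u)² + (1·δy/y)² + (-1·δa/a)²) = √(0.00887 + 0.000733 + 0.00661) = 0.127
Q = 69800, so δQ = 0.127 × 69800 = 8890.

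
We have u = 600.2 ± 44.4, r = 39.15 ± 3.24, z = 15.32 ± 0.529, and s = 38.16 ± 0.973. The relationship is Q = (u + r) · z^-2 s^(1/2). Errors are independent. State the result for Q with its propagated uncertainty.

Let w = u + r = 639.4. δw = √(δu² + δr²) = √(1970 + 10.5) = 44.5, so δw/w = 0.0696.
Q is then a monomial in w, z, s:
δQ/Q = √((δw/w)² + (-2·δz/z)² + (½·δs/s)²) = √(0.00485 + 0.00477 + 0.000163) = 0.0989
Q = 16.83, so δQ = 0.0989 × 16.83 = 1.66.

16.83 ± 1.66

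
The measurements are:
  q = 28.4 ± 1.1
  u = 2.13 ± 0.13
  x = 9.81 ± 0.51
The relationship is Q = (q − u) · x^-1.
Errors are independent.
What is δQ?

Let w = q − u = 26.3. δw = √(δq² + δu²) = √(1.21 + 0.0169) = 1.11, so δw/w = 0.0422.
Q is then a monomial in w, x:
δQ/Q = √((δw/w)² + (-1·δx/x)²) = √(0.00178 + 0.00270) = 0.0669
Q = 2.68, so δQ = 0.0669 × 2.68 = 0.179.

0.179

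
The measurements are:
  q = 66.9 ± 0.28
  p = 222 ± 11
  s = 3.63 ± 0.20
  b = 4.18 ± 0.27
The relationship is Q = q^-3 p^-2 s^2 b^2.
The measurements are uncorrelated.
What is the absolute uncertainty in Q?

Relative error in a monomial: (δQ/Q)² = Σ (nᵢ · δxᵢ/xᵢ)².
  (-3·δq/q)² = (-3×0.00419)² = 0.000158;  (-2·δp/p)² = (-2×0.0495)² = 0.00982;  (2·δs/s)² = (2×0.0551)² = 0.0121;  (2·δb/b)² = (2×0.0646)² = 0.0167
δQ/Q = √(0.0388) = 0.197
Q = 1.56e-08, so δQ = 0.197 × 1.56e-08 = 3.07e-09.

3.07e-09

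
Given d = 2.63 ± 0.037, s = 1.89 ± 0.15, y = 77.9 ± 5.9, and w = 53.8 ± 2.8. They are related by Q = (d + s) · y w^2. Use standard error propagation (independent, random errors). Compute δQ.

1.36e+05

Let u = d + s = 4.52. δu = √(δd² + δs²) = √(0.00137 + 0.0225) = 0.154, so δu/u = 0.0342.
Q is then a monomial in u, y, w:
δQ/Q = √((δu/u)² + (1·δy/y)² + (2·δw/w)²) = √(0.00117 + 0.00574 + 0.0108) = 0.133
Q = 1.02e+06, so δQ = 0.133 × 1.02e+06 = 1.36e+05.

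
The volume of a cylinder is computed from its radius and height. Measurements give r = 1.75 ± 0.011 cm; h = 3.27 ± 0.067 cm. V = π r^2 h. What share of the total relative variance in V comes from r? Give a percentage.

(δV/V)² = (2·δr/r)² + (1·δh/h)²
  r term: (2×0.00629)² = 0.000158
  h term: (1×0.0205)² = 0.000420
Total = 0.000578. Share from r = 0.000158/0.000578 = 0.273.

27.3%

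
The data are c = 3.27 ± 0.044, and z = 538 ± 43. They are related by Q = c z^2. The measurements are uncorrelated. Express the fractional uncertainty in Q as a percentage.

16.0%

For a monomial Q ∝ c, z^2, fractional errors add in quadrature:
  (1·δc/c)² = (1×0.0135)² = 0.000181;  (2·δz/z)² = (2×0.0799)² = 0.0256
δQ/Q = √(0.0257) = 0.160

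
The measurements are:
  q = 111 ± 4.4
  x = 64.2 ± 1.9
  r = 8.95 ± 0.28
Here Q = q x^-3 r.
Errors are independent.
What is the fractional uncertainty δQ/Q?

Q is a product of powers, so relative uncertainties combine in quadrature:
  (1·δq/q)² = (1×0.0396)² = 0.00157;  (-3·δx/x)² = (-3×0.0296)² = 0.00788;  (1·δr/r)² = (1×0.0313)² = 0.000979
δQ/Q = √(0.0104) = 0.102

0.102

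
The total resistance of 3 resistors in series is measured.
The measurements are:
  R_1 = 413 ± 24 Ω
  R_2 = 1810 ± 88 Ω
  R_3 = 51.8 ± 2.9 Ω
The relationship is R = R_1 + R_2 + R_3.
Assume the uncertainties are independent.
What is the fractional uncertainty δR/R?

0.0401

Absolute uncertainties add in quadrature for a linear combination:
  (δR_1)² = 576;  (δR_2)² = 7740;  (δR_3)² = 8.41
δR = √(8330) = 91.3 Ω
R = 2270 Ω, so δR/R = 91.3/2270 = 0.0401.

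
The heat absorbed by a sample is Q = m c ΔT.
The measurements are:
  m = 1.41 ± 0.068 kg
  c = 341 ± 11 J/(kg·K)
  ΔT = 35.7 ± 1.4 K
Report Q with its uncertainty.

Q is a product of powers, so relative uncertainties combine in quadrature:
  (1·δm/m)² = (1×0.0482)² = 0.00233;  (1·δc/c)² = (1×0.0323)² = 0.00104;  (1·δΔT/ΔT)² = (1×0.0392)² = 0.00154
δQ/Q = √(0.00490) = 0.0700
Q = 17200 J, so δQ = 0.0700 × 17200 = 1200 J.

17200 ± 1200 J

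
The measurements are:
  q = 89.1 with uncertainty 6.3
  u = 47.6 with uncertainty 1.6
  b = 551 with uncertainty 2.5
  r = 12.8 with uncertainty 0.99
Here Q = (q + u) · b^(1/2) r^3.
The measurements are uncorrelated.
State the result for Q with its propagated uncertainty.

(6.73 ± 1.59) × 10^6

Let w = q + u = 137. δw = √(δq² + δu²) = √(39.7 + 2.56) = 6.50, so δw/w = 0.0475.
Q is then a monomial in w, b, r:
δQ/Q = √((δw/w)² + (½·δb/b)² + (3·δr/r)²) = √(0.00226 + 5.15e-06 + 0.0538) = 0.237
Q = 6.73e+06, so δQ = 0.237 × 6.73e+06 = 1.59e+06.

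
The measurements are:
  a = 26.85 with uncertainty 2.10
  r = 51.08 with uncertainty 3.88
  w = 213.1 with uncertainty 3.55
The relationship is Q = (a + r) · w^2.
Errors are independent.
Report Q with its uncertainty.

Let u = a + r = 77.93. δu = √(δa² + δr²) = √(4.41 + 15.1) = 4.41, so δu/u = 0.0566.
Q is then a monomial in u, w:
δQ/Q = √((δu/u)² + (2·δw/w)²) = √(0.00321 + 0.00111) = 0.0657
Q = 3.539e+06, so δQ = 0.0657 × 3.539e+06 = 2.32e+05.

(3.539 ± 0.232) × 10^6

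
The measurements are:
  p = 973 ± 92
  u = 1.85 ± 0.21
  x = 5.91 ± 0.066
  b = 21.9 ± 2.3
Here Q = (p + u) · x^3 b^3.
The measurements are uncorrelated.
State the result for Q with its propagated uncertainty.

Let w = p + u = 975. δw = √(δp² + δu²) = √(8460 + 0.0441) = 92.0, so δw/w = 0.0944.
Q is then a monomial in w, x, b:
δQ/Q = √((δw/w)² + (3·δx/x)² + (3·δb/b)²) = √(0.00891 + 0.00112 + 0.0993) = 0.331
Q = 2.11e+09, so δQ = 0.331 × 2.11e+09 = 6.99e+08.

(2.11 ± 0.699) × 10^9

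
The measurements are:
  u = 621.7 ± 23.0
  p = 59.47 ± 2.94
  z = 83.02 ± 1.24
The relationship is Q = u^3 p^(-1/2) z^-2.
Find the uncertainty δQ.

531

Each factor contributes (exponent × relative error)² to (δQ/Q)²:
  (3·δu/u)² = (3×0.0370)² = 0.0123;  (−½·δp/p)² = (-0.5×0.0494)² = 0.000611;  (-2·δz/z)² = (-2×0.0149)² = 0.000892
δQ/Q = √(0.0138) = 0.118
Q = 4521, so δQ = 0.118 × 4521 = 531.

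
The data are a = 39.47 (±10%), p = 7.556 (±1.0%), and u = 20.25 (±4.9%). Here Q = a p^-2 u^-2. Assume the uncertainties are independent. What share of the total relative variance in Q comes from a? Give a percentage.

50.0%

(δQ/Q)² = (1·δa/a)² + (-2·δp/p)² + (-2·δu/u)²
  a term: (1×0.100)² = 0.0100
  p term: (-2×0.0100)² = 0.000400
  u term: (-2×0.0490)² = 0.00960
Total = 0.0200. Share from a = 0.0100/0.0200 = 0.500.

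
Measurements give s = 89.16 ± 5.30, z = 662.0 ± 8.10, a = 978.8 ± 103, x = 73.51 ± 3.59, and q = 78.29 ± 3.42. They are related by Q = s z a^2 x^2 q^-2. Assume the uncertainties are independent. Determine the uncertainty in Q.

1.27e+10

Since Q is a product/quotient, work with relative uncertainties:
  (1·δs/s)² = (1×0.0594)² = 0.00353;  (1·δz/z)² = (1×0.0122)² = 0.000150;  (2·δa/a)² = (2×0.105)² = 0.0443;  (2·δx/x)² = (2×0.0488)² = 0.00954;  (-2·δq/q)² = (-2×0.0437)² = 0.00763
δQ/Q = √(0.0652) = 0.255
Q = 4.985e+10, so δQ = 0.255 × 4.985e+10 = 1.27e+10.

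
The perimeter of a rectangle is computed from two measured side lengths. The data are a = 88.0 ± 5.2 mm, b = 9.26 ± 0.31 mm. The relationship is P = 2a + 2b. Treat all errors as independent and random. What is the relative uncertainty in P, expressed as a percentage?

5.36%

Each term contributes (cᵢ δxᵢ)² to (δP)²:
  (2·δa)² = 108;  (2·δb)² = 0.384
δP = √(109) = 10.4 mm
P = 195 mm, so δP/P = 10.4/195 = 0.0536.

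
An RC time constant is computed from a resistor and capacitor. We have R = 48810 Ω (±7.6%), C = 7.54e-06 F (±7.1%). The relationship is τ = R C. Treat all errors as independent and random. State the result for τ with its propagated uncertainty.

For a monomial τ ∝ R, C, fractional errors add in quadrature:
  (1·δR/R)² = (1×0.0760)² = 0.00578;  (1·δC/C)² = (1×0.0710)² = 0.00504
δτ/τ = √(0.0108) = 0.104
τ = 0.3680 s, so δτ = 0.104 × 0.3680 = 0.0383 s.

0.3680 ± 0.0383 s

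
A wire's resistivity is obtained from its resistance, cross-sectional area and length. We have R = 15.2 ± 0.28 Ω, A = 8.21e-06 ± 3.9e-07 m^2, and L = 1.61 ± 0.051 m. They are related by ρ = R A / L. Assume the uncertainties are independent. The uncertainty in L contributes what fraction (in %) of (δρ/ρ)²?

(δρ/ρ)² = (1·δR/R)² + (1·δA/A)² + (-1·δL/L)²
  R term: (1×0.0184)² = 0.000339
  A term: (1×0.0475)² = 0.00226
  L term: (-1×0.0317)² = 0.00100
Total = 0.00360. Share from L = 0.00100/0.00360 = 0.279.

27.9%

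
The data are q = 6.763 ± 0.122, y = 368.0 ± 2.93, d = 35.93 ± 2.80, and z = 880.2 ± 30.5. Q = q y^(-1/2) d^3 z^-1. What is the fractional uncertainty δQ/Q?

Each factor contributes (exponent × relative error)² to (δQ/Q)²:
  (1·δq/q)² = (1×0.0180)² = 0.000325;  (−½·δy/y)² = (-0.5×0.00796)² = 1.58e-05;  (3·δd/d)² = (3×0.0779)² = 0.0547;  (-1·δz/z)² = (-1×0.0347)² = 0.00120
δQ/Q = √(0.0562) = 0.237

0.237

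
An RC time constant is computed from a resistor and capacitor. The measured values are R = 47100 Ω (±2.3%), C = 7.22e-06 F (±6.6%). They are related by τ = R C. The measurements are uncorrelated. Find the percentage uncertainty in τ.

Each factor contributes (exponent × relative error)² to (δτ/τ)²:
  (1·δR/R)² = (1×0.0230)² = 0.000529;  (1·δC/C)² = (1×0.0660)² = 0.00436
δτ/τ = √(0.00489) = 0.0699

6.99%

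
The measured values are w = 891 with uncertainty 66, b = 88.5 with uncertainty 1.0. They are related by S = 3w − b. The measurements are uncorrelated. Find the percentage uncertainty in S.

Each term contributes (cᵢ δxᵢ)² to (δS)²:
  (3·δw)² = 39200;  (δb)² = 1.00
δS = √(39200) = 198
S = 2580, so δS/S = 198/2580 = 0.0766.

7.66%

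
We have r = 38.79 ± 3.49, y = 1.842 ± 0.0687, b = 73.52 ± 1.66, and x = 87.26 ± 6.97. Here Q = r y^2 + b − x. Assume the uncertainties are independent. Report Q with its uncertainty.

117.9 ± 17.0

Let p = r·y^2 = 131.6. δp/p = √((1·δr/r)² + (2·δy/y)²) = √(0.00809 + 0.00556) = 0.117, so δp = 15.4.
Q = p + b − x: δQ = √(δp² + δb² + δx²) = √(237 + 2.76 + 48.6) = 17.0
Q = 117.9.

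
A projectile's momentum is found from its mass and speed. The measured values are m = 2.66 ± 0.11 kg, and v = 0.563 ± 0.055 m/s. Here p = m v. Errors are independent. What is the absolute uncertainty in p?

0.159 kg·m/s

Relative error in a monomial: (δp/p)² = Σ (nᵢ · δxᵢ/xᵢ)².
  (1·δm/m)² = (1×0.0414)² = 0.00171;  (1·δv/v)² = (1×0.0977)² = 0.00954
δp/p = √(0.0113) = 0.106
p = 1.50 kg·m/s, so δp = 0.106 × 1.50 = 0.159 kg·m/s.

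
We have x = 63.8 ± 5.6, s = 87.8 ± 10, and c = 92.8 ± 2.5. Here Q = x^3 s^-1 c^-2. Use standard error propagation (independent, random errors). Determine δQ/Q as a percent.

For a monomial Q ∝ x^3, s^-1, c^-2, fractional errors add in quadrature:
  (3·δx/x)² = (3×0.0878)² = 0.0693;  (-1·δs/s)² = (-1×0.114)² = 0.0130;  (-2·δc/c)² = (-2×0.0269)² = 0.00290
δQ/Q = √(0.0852) = 0.292

29.2%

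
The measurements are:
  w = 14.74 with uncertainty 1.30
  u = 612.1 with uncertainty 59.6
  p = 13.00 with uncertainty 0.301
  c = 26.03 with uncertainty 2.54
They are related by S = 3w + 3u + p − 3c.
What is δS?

S is a linear combination, so absolute uncertainties add in quadrature:
  (3·δw)² = 15.2;  (3·δu)² = 32000;  (δp)² = 0.0906;  (3·δc)² = 58.1
δS = √(32000) = 179

179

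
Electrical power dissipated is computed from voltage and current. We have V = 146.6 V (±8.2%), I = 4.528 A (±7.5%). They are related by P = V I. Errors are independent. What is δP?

73.8 W

P is a product of powers, so relative uncertainties combine in quadrature:
  (1·δV/V)² = (1×0.0820)² = 0.00672;  (1·δI/I)² = (1×0.0750)² = 0.00562
δP/P = √(0.0123) = 0.111
P = 663.8 W, so δP = 0.111 × 663.8 = 73.8 W.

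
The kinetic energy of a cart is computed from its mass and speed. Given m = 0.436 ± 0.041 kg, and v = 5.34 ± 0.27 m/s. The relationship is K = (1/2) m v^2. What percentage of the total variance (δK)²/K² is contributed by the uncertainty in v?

53.6%

(δK/K)² = (1·δm/m)² + (2·δv/v)²
  m term: (1×0.0940)² = 0.00884
  v term: (2×0.0506)² = 0.0102
Total = 0.0191. Share from v = 0.0102/0.0191 = 0.536.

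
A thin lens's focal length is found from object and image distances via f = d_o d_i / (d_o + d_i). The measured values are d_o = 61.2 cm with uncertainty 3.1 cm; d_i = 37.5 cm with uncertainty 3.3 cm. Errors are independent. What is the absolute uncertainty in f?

1.35 cm

∂f/∂d_o = (d_i/(d_o+d_i))² = 0.144;  ∂f/∂d_i = (d_o/(d_o+d_i))² = 0.384
δf = √((∂f/∂d_o · δd_o)² + (∂f/∂d_i · δd_i)²) = √(0.200 + 1.61) = 1.35 cm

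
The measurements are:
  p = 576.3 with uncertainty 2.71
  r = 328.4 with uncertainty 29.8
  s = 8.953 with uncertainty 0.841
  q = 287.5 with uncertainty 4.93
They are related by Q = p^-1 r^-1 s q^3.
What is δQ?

Each factor contributes (exponent × relative error)² to (δQ/Q)²:
  (-1·δp/p)² = (-1×0.00470)² = 2.21e-05;  (-1·δr/r)² = (-1×0.0907)² = 0.00823;  (1·δs/s)² = (1×0.0939)² = 0.00882;  (3·δq/q)² = (3×0.0171)² = 0.00265
δQ/Q = √(0.0197) = 0.140
Q = 1124, so δQ = 0.140 × 1124 = 158.

158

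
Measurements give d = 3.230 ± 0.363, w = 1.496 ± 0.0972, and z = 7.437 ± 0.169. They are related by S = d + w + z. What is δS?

S is a linear combination, so absolute uncertainties add in quadrature:
  (δd)² = 0.132;  (δw)² = 0.00945;  (δz)² = 0.0286
δS = √(0.170) = 0.412

0.412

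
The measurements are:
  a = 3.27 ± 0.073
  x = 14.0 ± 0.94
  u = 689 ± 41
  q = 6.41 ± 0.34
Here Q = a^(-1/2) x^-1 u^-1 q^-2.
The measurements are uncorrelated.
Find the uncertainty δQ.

Each factor contributes (exponent × relative error)² to (δQ/Q)²:
  (−½·δa/a)² = (-0.5×0.0223)² = 0.000125;  (-1·δx/x)² = (-1×0.0671)² = 0.00451;  (-1·δu/u)² = (-1×0.0595)² = 0.00354;  (-2·δq/q)² = (-2×0.0530)² = 0.0113
δQ/Q = √(0.0194) = 0.139
Q = 1.4e-06, so δQ = 0.139 × 1.4e-06 = 1.94e-07.

1.94e-07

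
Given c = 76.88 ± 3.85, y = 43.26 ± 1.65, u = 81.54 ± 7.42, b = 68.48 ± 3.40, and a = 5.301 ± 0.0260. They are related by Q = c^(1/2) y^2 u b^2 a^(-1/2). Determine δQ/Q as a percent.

Q is a product of powers, so relative uncertainties combine in quadrature:
  (½·δc/c)² = (0.5×0.0501)² = 0.000627;  (2·δy/y)² = (2×0.0381)² = 0.00582;  (1·δu/u)² = (1×0.0910)² = 0.00828;  (2·δb/b)² = (2×0.0496)² = 0.00986;  (−½·δa/a)² = (-0.5×0.00490)² = 6.01e-06
δQ/Q = √(0.0246) = 0.157

15.7%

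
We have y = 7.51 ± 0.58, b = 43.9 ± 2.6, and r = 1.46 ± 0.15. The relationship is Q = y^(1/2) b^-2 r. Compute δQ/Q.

0.161

For a monomial Q ∝ y^(1/2), b^-2, r, fractional errors add in quadrature:
  (½·δy/y)² = (0.5×0.0772)² = 0.00149;  (-2·δb/b)² = (-2×0.0592)² = 0.0140;  (1·δr/r)² = (1×0.103)² = 0.0106
δQ/Q = √(0.0261) = 0.161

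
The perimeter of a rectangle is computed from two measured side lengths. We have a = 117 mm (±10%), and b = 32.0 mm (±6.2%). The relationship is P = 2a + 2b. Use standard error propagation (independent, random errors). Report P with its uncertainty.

P is a linear combination, so absolute uncertainties add in quadrature:
  (2·δa)² = 548;  (2·δb)² = 15.7
δP = √(563) = 23.7 mm
P = 298 mm.

298 ± 23.7 mm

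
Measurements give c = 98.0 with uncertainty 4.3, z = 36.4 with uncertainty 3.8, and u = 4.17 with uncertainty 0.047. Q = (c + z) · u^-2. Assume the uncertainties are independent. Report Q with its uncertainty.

7.73 ± 0.373

Let w = c + z = 134. δw = √(δc² + δz²) = √(18.5 + 14.4) = 5.74, so δw/w = 0.0427.
Q is then a monomial in w, u:
δQ/Q = √((δw/w)² + (-2·δu/u)²) = √(0.00182 + 0.000508) = 0.0483
Q = 7.73, so δQ = 0.0483 × 7.73 = 0.373.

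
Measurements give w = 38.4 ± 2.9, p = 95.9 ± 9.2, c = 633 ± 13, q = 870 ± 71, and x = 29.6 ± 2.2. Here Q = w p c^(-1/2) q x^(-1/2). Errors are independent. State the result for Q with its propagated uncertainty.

Products/powers → add relative errors in quadrature, weighted by exponent:
  (1·δw/w)² = (1×0.0755)² = 0.00570;  (1·δp/p)² = (1×0.0959)² = 0.00920;  (−½·δc/c)² = (-0.5×0.0205)² = 0.000105;  (1·δq/q)² = (1×0.0816)² = 0.00666;  (−½·δx/x)² = (-0.5×0.0743)² = 0.00138
δQ/Q = √(0.0231) = 0.152
Q = 23400, so δQ = 0.152 × 23400 = 3550.

23400 ± 3550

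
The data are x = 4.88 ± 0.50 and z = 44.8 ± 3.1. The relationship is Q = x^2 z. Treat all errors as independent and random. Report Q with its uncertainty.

1070 ± 231

Q is a product of powers, so relative uncertainties combine in quadrature:
  (2·δx/x)² = (2×0.102)² = 0.0420;  (1·δz/z)² = (1×0.0692)² = 0.00479
δQ/Q = √(0.0468) = 0.216
Q = 1070, so δQ = 0.216 × 1070 = 231.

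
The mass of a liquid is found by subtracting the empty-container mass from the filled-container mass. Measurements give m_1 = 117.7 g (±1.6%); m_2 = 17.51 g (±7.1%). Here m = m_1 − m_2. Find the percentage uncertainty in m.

2.25%

Each term contributes (cᵢ δxᵢ)² to (δm)²:
  (δm_1)² = 3.55;  (δm_2)² = 1.55
δm = √(5.09) = 2.26 g
m = 100.2 g, so δm/m = 2.26/100.2 = 0.0225.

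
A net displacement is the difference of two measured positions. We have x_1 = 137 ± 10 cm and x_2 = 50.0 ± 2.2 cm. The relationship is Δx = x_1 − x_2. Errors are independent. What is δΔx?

10.2 cm

Absolute uncertainties add in quadrature for a linear combination:
  (δx_1)² = 100;  (δx_2)² = 4.84
δΔx = √(105) = 10.2 cm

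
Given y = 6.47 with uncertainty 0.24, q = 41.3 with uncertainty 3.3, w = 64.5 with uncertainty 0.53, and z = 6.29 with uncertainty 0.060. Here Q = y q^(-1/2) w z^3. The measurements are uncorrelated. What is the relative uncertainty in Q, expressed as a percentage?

6.21%

Relative error in a monomial: (δQ/Q)² = Σ (nᵢ · δxᵢ/xᵢ)².
  (1·δy/y)² = (1×0.0371)² = 0.00138;  (−½·δq/q)² = (-0.5×0.0799)² = 0.00160;  (1·δw/w)² = (1×0.00822)² = 6.75e-05;  (3·δz/z)² = (3×0.00954)² = 0.000819
δQ/Q = √(0.00386) = 0.0621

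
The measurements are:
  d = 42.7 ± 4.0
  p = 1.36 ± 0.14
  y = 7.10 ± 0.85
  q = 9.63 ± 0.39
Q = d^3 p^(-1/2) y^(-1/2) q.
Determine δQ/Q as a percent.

Relative error in a monomial: (δQ/Q)² = Σ (nᵢ · δxᵢ/xᵢ)².
  (3·δd/d)² = (3×0.0937)² = 0.0790;  (−½·δp/p)² = (-0.5×0.103)² = 0.00265;  (−½·δy/y)² = (-0.5×0.120)² = 0.00358;  (1·δq/q)² = (1×0.0405)² = 0.00164
δQ/Q = √(0.0869) = 0.295

29.5%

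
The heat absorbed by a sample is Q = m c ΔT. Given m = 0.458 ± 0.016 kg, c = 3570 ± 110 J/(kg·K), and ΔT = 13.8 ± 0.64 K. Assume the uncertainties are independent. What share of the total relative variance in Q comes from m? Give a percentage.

28.2%

(δQ/Q)² = (1·δm/m)² + (1·δc/c)² + (1·δΔT/ΔT)²
  m term: (1×0.0349)² = 0.00122
  c term: (1×0.0308)² = 0.000949
  ΔT term: (1×0.0464)² = 0.00215
Total = 0.00432. Share from m = 0.00122/0.00432 = 0.282.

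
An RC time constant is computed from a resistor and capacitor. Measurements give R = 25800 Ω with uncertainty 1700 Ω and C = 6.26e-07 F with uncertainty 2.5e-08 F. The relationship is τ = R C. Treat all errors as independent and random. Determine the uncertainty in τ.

0.00124 s

Each factor contributes (exponent × relative error)² to (δτ/τ)²:
  (1·δR/R)² = (1×0.0659)² = 0.00434;  (1·δC/C)² = (1×0.0399)² = 0.00159
δτ/τ = √(0.00594) = 0.0770
τ = 0.0162 s, so δτ = 0.0770 × 0.0162 = 0.00124 s.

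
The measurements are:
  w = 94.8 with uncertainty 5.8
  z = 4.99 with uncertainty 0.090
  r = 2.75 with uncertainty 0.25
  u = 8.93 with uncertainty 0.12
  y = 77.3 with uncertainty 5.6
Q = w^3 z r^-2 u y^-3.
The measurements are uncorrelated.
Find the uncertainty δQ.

3.68

For a monomial Q ∝ w^3, z, r^-2, u, y^-3, fractional errors add in quadrature:
  (3·δw/w)² = (3×0.0612)² = 0.0337;  (1·δz/z)² = (1×0.0180)² = 0.000325;  (-2·δr/r)² = (-2×0.0909)² = 0.0331;  (1·δu/u)² = (1×0.0134)² = 0.000181;  (-3·δy/y)² = (-3×0.0724)² = 0.0472
δQ/Q = √(0.114) = 0.338
Q = 10.9, so δQ = 0.338 × 10.9 = 3.68.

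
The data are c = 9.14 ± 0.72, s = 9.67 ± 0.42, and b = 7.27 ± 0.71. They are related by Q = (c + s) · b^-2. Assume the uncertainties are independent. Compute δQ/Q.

0.200

Let u = c + s = 18.8. δu = √(δc² + δs²) = √(0.518 + 0.176) = 0.834, so δu/u = 0.0443.
Q is then a monomial in u, b:
δQ/Q = √((δu/u)² + (-2·δb/b)²) = √(0.00196 + 0.0382) = 0.200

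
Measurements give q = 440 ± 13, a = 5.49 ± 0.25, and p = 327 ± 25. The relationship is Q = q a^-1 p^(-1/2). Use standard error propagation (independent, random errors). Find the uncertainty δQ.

Relative error in a monomial: (δQ/Q)² = Σ (nᵢ · δxᵢ/xᵢ)².
  (1·δq/q)² = (1×0.0295)² = 0.000873;  (-1·δa/a)² = (-1×0.0455)² = 0.00207;  (−½·δp/p)² = (-0.5×0.0765)² = 0.00146
δQ/Q = √(0.00441) = 0.0664
Q = 4.43, so δQ = 0.0664 × 4.43 = 0.294.

0.294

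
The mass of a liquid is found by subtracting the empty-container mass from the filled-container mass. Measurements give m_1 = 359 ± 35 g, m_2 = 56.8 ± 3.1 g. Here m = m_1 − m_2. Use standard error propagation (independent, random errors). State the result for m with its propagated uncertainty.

302 ± 35.1 g

For a sum/difference, combine absolute errors in quadrature:
  (δm_1)² = 1220;  (δm_2)² = 9.61
δm = √(1230) = 35.1 g
m = 302 g.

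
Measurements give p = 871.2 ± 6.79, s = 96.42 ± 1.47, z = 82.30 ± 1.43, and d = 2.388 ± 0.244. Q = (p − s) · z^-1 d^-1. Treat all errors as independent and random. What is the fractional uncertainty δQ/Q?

Let u = p − s = 774.8. δu = √(δp² + δs²) = √(46.1 + 2.16) = 6.95, so δu/u = 0.00897.
Q is then a monomial in u, z, d:
δQ/Q = √((δu/u)² + (-1·δz/z)² + (-1·δd/d)²) = √(8.04e-05 + 0.000302 + 0.0104) = 0.104

0.104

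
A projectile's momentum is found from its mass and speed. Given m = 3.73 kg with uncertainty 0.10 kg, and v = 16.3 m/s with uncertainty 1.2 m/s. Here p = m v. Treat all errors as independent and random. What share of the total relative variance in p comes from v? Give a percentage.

(δp/p)² = (1·δm/m)² + (1·δv/v)²
  m term: (1×0.0268)² = 0.000719
  v term: (1×0.0736)² = 0.00542
Total = 0.00614. Share from v = 0.00542/0.00614 = 0.883.

88.3%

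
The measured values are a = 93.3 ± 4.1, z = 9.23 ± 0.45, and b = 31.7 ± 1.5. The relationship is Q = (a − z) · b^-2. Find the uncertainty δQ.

Let u = a − z = 84.1. δu = √(δa² + δz²) = √(16.8 + 0.203) = 4.12, so δu/u = 0.0491.
Q is then a monomial in u, b:
δQ/Q = √((δu/u)² + (-2·δb/b)²) = √(0.00241 + 0.00896) = 0.107
Q = 0.0837, so δQ = 0.107 × 0.0837 = 0.00892.

0.00892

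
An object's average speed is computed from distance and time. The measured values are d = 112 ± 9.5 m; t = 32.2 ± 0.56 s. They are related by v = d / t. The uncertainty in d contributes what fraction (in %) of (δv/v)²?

96.0%

(δv/v)² = (1·δd/d)² + (-1·δt/t)²
  d term: (1×0.0848)² = 0.00719
  t term: (-1×0.0174)² = 0.000302
Total = 0.00750. Share from d = 0.00719/0.00750 = 0.960.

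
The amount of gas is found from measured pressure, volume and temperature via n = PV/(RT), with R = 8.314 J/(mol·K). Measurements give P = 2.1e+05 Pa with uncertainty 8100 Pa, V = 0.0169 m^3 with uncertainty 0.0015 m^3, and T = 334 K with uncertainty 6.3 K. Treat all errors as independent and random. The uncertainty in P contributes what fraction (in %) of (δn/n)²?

(δn/n)² = (1·δP/P)² + (1·δV/V)² + (-1·δT/T)²
  P term: (1×0.0386)² = 0.00149
  V term: (1×0.0888)² = 0.00788
  T term: (-1×0.0189)² = 0.000356
Total = 0.00972. Share from P = 0.00149/0.00972 = 0.153.

15.3%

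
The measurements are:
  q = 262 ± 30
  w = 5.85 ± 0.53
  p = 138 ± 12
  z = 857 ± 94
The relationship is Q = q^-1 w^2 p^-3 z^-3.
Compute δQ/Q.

Relative error in a monomial: (δQ/Q)² = Σ (nᵢ · δxᵢ/xᵢ)².
  (-1·δq/q)² = (-1×0.115)² = 0.0131;  (2·δw/w)² = (2×0.0906)² = 0.0328;  (-3·δp/p)² = (-3×0.0870)² = 0.0681;  (-3·δz/z)² = (-3×0.110)² = 0.108
δQ/Q = √(0.222) = 0.471

0.471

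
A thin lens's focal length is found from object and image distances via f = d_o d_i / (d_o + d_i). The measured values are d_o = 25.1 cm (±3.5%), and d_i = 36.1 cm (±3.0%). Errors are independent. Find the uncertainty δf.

0.356 cm

∂f/∂d_o = (d_i/(d_o+d_i))² = 0.348;  ∂f/∂d_i = (d_o/(d_o+d_i))² = 0.168
δf = √((∂f/∂d_o · δd_o)² + (∂f/∂d_i · δd_i)²) = √(0.0934 + 0.0332) = 0.356 cm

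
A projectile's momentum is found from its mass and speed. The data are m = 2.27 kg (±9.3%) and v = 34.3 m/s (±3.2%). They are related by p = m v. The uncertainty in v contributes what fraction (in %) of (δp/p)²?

(δp/p)² = (1·δm/m)² + (1·δv/v)²
  m term: (1×0.0930)² = 0.00865
  v term: (1×0.0320)² = 0.00102
Total = 0.00967. Share from v = 0.00102/0.00967 = 0.106.

10.6%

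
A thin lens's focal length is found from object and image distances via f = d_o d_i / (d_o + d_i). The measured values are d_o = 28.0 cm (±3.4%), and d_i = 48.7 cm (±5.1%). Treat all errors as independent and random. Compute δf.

0.507 cm

∂f/∂d_o = (d_i/(d_o+d_i))² = 0.403;  ∂f/∂d_i = (d_o/(d_o+d_i))² = 0.133
δf = √((∂f/∂d_o · δd_o)² + (∂f/∂d_i · δd_i)²) = √(0.147 + 0.110) = 0.507 cm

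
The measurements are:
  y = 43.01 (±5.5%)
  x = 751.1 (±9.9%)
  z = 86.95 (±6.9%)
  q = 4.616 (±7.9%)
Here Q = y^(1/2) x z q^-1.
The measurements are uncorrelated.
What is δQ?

Products/powers → add relative errors in quadrature, weighted by exponent:
  (½·δy/y)² = (0.5×0.0550)² = 0.000756;  (1·δx/x)² = (1×0.0990)² = 0.00980;  (1·δz/z)² = (1×0.0690)² = 0.00476;  (-1·δq/q)² = (-1×0.0790)² = 0.00624
δQ/Q = √(0.0216) = 0.147
Q = 92790, so δQ = 0.147 × 92790 = 13600.

13600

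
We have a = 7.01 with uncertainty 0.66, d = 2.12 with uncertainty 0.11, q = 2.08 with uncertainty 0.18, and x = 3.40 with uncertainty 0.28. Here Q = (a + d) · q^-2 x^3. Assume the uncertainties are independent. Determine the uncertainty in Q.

Let u = a + d = 9.13. δu = √(δa² + δd²) = √(0.436 + 0.0121) = 0.669, so δu/u = 0.0733.
Q is then a monomial in u, q, x:
δQ/Q = √((δu/u)² + (-2·δq/q)² + (3·δx/x)²) = √(0.00537 + 0.0300 + 0.0610) = 0.310
Q = 82.9, so δQ = 0.310 × 82.9 = 25.7.

25.7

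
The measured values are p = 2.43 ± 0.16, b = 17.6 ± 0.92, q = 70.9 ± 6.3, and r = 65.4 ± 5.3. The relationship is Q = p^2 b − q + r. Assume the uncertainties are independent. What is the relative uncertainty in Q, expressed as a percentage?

17.1%

Let w = p^2·b = 104. δw/w = √((2·δp/p)² + (1·δb/b)²) = √(0.0173 + 0.00273) = 0.142, so δw = 14.7.
Q = w − q + r: δQ = √(δw² + δq² + δr²) = √(217 + 39.7 + 28.1) = 16.9
Q = 98.4, so δQ/Q = 16.9/98.4 = 0.171.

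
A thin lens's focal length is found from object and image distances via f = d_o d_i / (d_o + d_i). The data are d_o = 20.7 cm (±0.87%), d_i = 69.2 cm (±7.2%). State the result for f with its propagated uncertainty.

15.9 ± 0.285 cm

∂f/∂d_o = (d_i/(d_o+d_i))² = 0.593;  ∂f/∂d_i = (d_o/(d_o+d_i))² = 0.0530
δf = √((∂f/∂d_o · δd_o)² + (∂f/∂d_i · δd_i)²) = √(0.0114 + 0.0698) = 0.285 cm
f = 15.9 cm.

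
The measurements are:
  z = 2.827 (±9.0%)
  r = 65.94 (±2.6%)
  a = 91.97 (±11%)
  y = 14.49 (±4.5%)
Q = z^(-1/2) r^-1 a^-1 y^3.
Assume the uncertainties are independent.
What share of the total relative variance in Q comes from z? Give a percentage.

(δQ/Q)² = (−½·δz/z)² + (-1·δr/r)² + (-1·δa/a)² + (3·δy/y)²
  z term: (-0.5×0.0900)² = 0.00202
  r term: (-1×0.0260)² = 0.000676
  a term: (-1×0.110)² = 0.0121
  y term: (3×0.0450)² = 0.0182
Total = 0.0330. Share from z = 0.00202/0.0330 = 0.0613.

6.13%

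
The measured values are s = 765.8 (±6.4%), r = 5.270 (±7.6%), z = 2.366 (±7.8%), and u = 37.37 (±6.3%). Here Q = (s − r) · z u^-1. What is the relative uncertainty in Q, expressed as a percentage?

Let w = s − r = 760.5. δw = √(δs² + δr²) = √(2400 + 0.160) = 49.0, so δw/w = 0.0644.
Q is then a monomial in w, z, u:
δQ/Q = √((δw/w)² + (1·δz/z)² + (-1·δu/u)²) = √(0.00415 + 0.00608 + 0.00397) = 0.119

11.9%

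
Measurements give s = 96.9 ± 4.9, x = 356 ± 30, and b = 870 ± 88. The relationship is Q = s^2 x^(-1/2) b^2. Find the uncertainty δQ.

Products/powers → add relative errors in quadrature, weighted by exponent:
  (2·δs/s)² = (2×0.0506)² = 0.0102;  (−½·δx/x)² = (-0.5×0.0843)² = 0.00178;  (2·δb/b)² = (2×0.101)² = 0.0409
δQ/Q = √(0.0529) = 0.230
Q = 3.77e+08, so δQ = 0.230 × 3.77e+08 = 8.67e+07.

8.67e+07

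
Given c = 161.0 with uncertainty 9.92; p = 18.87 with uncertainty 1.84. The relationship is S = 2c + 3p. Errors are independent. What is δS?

Absolute uncertainties add in quadrature for a linear combination:
  (2·δc)² = 394;  (3·δp)² = 30.5
δS = √(424) = 20.6

20.6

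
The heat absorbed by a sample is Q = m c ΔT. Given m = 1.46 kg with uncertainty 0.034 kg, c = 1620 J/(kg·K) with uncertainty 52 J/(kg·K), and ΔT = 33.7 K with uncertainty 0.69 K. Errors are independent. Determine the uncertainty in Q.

3560 J

Products/powers → add relative errors in quadrature, weighted by exponent:
  (1·δm/m)² = (1×0.0233)² = 0.000542;  (1·δc/c)² = (1×0.0321)² = 0.00103;  (1·δΔT/ΔT)² = (1×0.0205)² = 0.000419
δQ/Q = √(0.00199) = 0.0446
Q = 79700 J, so δQ = 0.0446 × 79700 = 3560 J.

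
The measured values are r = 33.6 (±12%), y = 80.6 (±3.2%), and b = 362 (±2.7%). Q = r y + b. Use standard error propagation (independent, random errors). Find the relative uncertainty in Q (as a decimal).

0.110

Let p = r·y = 2710. δp/p = √((1·δr/r)² + (1·δy/y)²) = √(0.0144 + 0.00102) = 0.124, so δp = 336.
Q = p + b: δQ = √(δp² + δb²) = √(1.13e+05 + 95.5) = 336
Q = 3070, so δQ/Q = 336/3070 = 0.110.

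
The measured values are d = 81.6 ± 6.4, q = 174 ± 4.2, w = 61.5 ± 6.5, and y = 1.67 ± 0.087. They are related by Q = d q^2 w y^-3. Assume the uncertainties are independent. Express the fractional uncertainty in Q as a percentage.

21.0%

Each factor contributes (exponent × relative error)² to (δQ/Q)²:
  (1·δd/d)² = (1×0.0784)² = 0.00615;  (2·δq/q)² = (2×0.0241)² = 0.00233;  (1·δw/w)² = (1×0.106)² = 0.0112;  (-3·δy/y)² = (-3×0.0521)² = 0.0244
δQ/Q = √(0.0441) = 0.210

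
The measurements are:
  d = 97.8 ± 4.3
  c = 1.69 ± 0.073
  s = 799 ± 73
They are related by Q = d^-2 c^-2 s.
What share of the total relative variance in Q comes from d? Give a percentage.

(δQ/Q)² = (-2·δd/d)² + (-2·δc/c)² + (1·δs/s)²
  d term: (-2×0.0440)² = 0.00773
  c term: (-2×0.0432)² = 0.00746
  s term: (1×0.0914)² = 0.00835
Total = 0.0235. Share from d = 0.00773/0.0235 = 0.328.

32.8%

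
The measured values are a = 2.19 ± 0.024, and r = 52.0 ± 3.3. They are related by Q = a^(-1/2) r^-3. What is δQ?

Since Q is a product/quotient, work with relative uncertainties:
  (−½·δa/a)² = (-0.5×0.0110)² = 3e-05;  (-3·δr/r)² = (-3×0.0635)² = 0.0362
δQ/Q = √(0.0363) = 0.190
Q = 4.81e-06, so δQ = 0.190 × 4.81e-06 = 9.15e-07.

9.15e-07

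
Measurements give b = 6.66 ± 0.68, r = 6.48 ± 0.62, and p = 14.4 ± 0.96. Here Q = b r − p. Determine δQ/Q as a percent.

21.3%

Let w = b·r = 43.2. δw/w = √((1·δb/b)² + (1·δr/r)²) = √(0.0104 + 0.00915) = 0.140, so δw = 6.04.
Q = w − p: δQ = √(δw² + δp²) = √(36.5 + 0.922) = 6.11
Q = 28.8, so δQ/Q = 6.11/28.8 = 0.213.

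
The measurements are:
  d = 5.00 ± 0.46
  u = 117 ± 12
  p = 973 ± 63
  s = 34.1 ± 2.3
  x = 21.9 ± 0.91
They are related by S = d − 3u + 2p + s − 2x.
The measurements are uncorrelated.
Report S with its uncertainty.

1590 ± 131

For a sum/difference, combine absolute errors in quadrature:
  (δd)² = 0.212;  (3·δu)² = 1300;  (2·δp)² = 15900;  (δs)² = 5.29;  (2·δx)² = 3.31
δS = √(17200) = 131
S = 1590.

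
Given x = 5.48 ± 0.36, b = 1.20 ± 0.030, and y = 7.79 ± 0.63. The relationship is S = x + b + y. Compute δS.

0.726

Sums and differences: (δS)² = Σ (cᵢ δxᵢ)².
  (δx)² = 0.130;  (δb)² = 0.000900;  (δy)² = 0.397
δS = √(0.527) = 0.726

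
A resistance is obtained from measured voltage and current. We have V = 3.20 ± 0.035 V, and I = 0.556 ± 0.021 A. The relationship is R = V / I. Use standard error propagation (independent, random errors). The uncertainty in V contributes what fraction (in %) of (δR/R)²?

(δR/R)² = (1·δV/V)² + (-1·δI/I)²
  V term: (1×0.0109)² = 0.000120
  I term: (-1×0.0378)² = 0.00143
Total = 0.00155. Share from V = 0.000120/0.00155 = 0.0774.

7.74%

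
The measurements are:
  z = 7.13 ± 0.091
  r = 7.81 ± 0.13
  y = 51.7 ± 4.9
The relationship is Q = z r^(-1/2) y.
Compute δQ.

Products/powers → add relative errors in quadrature, weighted by exponent:
  (1·δz/z)² = (1×0.0128)² = 0.000163;  (−½·δr/r)² = (-0.5×0.0166)² = 6.93e-05;  (1·δy/y)² = (1×0.0948)² = 0.00898
δQ/Q = √(0.00921) = 0.0960
Q = 132, so δQ = 0.0960 × 132 = 12.7.

12.7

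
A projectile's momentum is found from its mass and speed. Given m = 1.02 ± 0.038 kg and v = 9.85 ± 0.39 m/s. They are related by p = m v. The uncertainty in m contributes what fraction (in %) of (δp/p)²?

47.0%

(δp/p)² = (1·δm/m)² + (1·δv/v)²
  m term: (1×0.0373)² = 0.00139
  v term: (1×0.0396)² = 0.00157
Total = 0.00296. Share from m = 0.00139/0.00296 = 0.470.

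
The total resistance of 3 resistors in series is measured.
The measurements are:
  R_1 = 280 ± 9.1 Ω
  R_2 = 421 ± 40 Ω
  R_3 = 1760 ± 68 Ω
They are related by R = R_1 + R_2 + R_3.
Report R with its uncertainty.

2460 ± 79.4 Ω

Sums and differences: (δR)² = Σ (cᵢ δxᵢ)².
  (δR_1)² = 82.8;  (δR_2)² = 1600;  (δR_3)² = 4620
δR = √(6310) = 79.4 Ω
R = 2460 Ω.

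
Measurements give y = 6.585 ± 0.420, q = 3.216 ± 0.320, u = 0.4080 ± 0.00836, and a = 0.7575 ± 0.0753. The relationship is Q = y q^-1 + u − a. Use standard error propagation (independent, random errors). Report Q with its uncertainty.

1.698 ± 0.254

Let p = y·q^-1 = 2.048. δp/p = √((1·δy/y)² + (-1·δq/q)²) = √(0.00407 + 0.00990) = 0.118, so δp = 0.242.
Q = p + u − a: δQ = √(δp² + δu² + δa²) = √(0.0586 + 6.99e-05 + 0.00567) = 0.254
Q = 1.698.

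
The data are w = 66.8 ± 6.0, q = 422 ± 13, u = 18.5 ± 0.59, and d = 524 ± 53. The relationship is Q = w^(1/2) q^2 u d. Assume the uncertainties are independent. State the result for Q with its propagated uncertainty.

(1.41 ± 0.184) × 10^10

Relative error in a monomial: (δQ/Q)² = Σ (nᵢ · δxᵢ/xᵢ)².
  (½·δw/w)² = (0.5×0.0898)² = 0.00202;  (2·δq/q)² = (2×0.0308)² = 0.00380;  (1·δu/u)² = (1×0.0319)² = 0.00102;  (1·δd/d)² = (1×0.101)² = 0.0102
δQ/Q = √(0.0171) = 0.131
Q = 1.41e+10, so δQ = 0.131 × 1.41e+10 = 1.84e+09.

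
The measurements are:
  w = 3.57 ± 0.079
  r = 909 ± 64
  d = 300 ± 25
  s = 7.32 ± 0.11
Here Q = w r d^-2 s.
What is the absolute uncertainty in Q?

0.0483

Relative error in a monomial: (δQ/Q)² = Σ (nᵢ · δxᵢ/xᵢ)².
  (1·δw/w)² = (1×0.0221)² = 0.000490;  (1·δr/r)² = (1×0.0704)² = 0.00496;  (-2·δd/d)² = (-2×0.0833)² = 0.0278;  (1·δs/s)² = (1×0.0150)² = 0.000226
δQ/Q = √(0.0335) = 0.183
Q = 0.264, so δQ = 0.183 × 0.264 = 0.0483.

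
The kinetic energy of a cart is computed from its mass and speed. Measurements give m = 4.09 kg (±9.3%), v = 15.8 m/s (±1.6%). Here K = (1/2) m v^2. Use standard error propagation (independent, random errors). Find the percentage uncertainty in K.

9.84%

For a monomial K ∝ m, v^2, fractional errors add in quadrature:
  (1·δm/m)² = (1×0.0930)² = 0.00865;  (2·δv/v)² = (2×0.0160)² = 0.00102
δK/K = √(0.00967) = 0.0984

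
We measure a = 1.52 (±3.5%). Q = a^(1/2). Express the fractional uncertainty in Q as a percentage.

1.75%

Relative error in a monomial: (δQ/Q)² = Σ (nᵢ · δxᵢ/xᵢ)².
  (½·δa/a)² = (0.5×0.0350)² = 0.000306
δQ/Q = √(0.000306) = 0.0175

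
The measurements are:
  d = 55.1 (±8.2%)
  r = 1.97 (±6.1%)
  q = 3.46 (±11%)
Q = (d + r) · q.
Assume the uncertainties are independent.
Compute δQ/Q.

0.136

Let u = d + r = 57.1. δu = √(δd² + δr²) = √(20.4 + 0.0144) = 4.52, so δu/u = 0.0792.
Q is then a monomial in u, q:
δQ/Q = √((δu/u)² + (1·δq/q)²) = √(0.00627 + 0.0121) = 0.136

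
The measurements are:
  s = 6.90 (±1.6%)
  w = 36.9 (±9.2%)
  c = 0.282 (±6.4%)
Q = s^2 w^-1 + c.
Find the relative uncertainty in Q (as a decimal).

0.0808

Let p = s^2·w^-1 = 1.29. δp/p = √((2·δs/s)² + (-1·δw/w)²) = √(0.00102 + 0.00846) = 0.0974, so δp = 0.126.
Q = p + c: δQ = √(δp² + δc²) = √(0.0158 + 0.000326) = 0.127
Q = 1.57, so δQ/Q = 0.127/1.57 = 0.0808.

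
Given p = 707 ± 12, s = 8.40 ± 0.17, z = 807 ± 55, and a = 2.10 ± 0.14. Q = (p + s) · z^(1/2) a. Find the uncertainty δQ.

3270

Let u = p + s = 715. δu = √(δp² + δs²) = √(144 + 0.0289) = 12.0, so δu/u = 0.0168.
Q is then a monomial in u, z, a:
δQ/Q = √((δu/u)² + (½·δz/z)² + (1·δa/a)²) = √(0.000281 + 0.00116 + 0.00444) = 0.0767
Q = 42700, so δQ = 0.0767 × 42700 = 3270.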